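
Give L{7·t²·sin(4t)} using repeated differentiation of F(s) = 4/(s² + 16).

F(s) = 4/(s² + 16). F'(s) = -8s/(s² + 16)². F''(s) = -8(16 - 3s²)/(s² + 16)³ = (24s² - 128)/(s² + 16)³. So L{t²·sin(4t)} = (-1)² F''(s) = (24s² - 128)/(s² + 16)³. Then L{7·t²·sin(4t)} = 7·(24s² - 128)/(s² + 16)³ = (168s² - 896)/(s² + 16)³

Final answer: (168s² - 896)/(s² + 16)³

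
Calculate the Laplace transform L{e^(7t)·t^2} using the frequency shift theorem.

L{e^(at)·t^n} = n!/(s-a)^(n+1), so L{e^(7t)·t^2} = 2/(s-7)^3

Final answer: 2/(s-7)^3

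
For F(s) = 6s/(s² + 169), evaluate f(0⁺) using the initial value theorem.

f(0⁺) = lim_{s→∞} s·6s/(s² + 169) = lim_{s→∞} 6s²/(s² + 169) = 6

Final answer: 6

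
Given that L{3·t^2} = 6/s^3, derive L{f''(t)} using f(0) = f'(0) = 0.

L{f''(t)} = s²F(s) - sf(0) - f'(0) = s²·6/s^3 - 0 - 0 = 6/s

Final answer: 6/s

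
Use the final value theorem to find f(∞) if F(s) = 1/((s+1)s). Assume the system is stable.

f(∞) = lim_{s→0} sF(s) = lim_{s→0} 1/(s+1) = 1

Final answer: 1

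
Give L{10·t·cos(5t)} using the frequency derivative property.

L{cos(5t)} = s/(s² + 25). Derivative: d/ds[s/(s² + 25)] = [(s² + 25) - s·2s]/(s² + 25)² = (25 - s²)/(s² + 25)². So L{t·cos(5t)} = -F'(s) = (s² - 25)/(s² + 25)². Then L{10·t·cos(5t)} = 10·(s² - 25)/(s² + 25)²

Final answer: 10·(s² - 25)/(s² + 25)²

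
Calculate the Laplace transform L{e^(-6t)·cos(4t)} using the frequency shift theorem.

Frequency shift: L{e^(at)f(t)} = F(s-a). L{e^(-6t)·cos(4t)} = (s+6)/((s+6)² + 16)

Final answer: (s+6)/((s+6)² + 16)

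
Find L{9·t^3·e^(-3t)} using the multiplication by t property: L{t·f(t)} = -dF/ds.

Using L{t^n·e^(at)} = n!/(s-a)^(n+1), L{t^3·e^(-3t)} = 6/(s+3)^4, so L{9·t^3·e^(-3t)} = 9·6/(s+3)^4 = 54/(s+3)^4

Final answer: 54/(s+3)^4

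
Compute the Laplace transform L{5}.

L{5} = 5 · L{1} = 5/s

Final answer: 5/s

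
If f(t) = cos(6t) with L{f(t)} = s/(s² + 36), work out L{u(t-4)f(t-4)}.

Time shift theorem: L{u(t-a)f(t-a)} = e^(-as)F(s). Here a=4, F(s) = s/(s² + 36), so L{u(t-4)f(t-4)} = e^(-4s)·s/(s² + 36)

Final answer: e^(-4s)·s/(s² + 36)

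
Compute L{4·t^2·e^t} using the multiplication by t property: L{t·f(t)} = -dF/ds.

Using L{t^n·e^(at)} = n!/(s-a)^(n+1), L{t^2·e^t} = 2/(s-1)^3, so L{4·t^2·e^t} = 4·2/(s-1)^3 = 8/(s-1)^3

Final answer: 8/(s-1)^3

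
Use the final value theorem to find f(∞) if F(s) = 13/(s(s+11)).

f(∞) = lim_{s→0} s·13/(s(s+11)) = lim_{s→0} 13/(s+11) = 13/11 = 13/11

Final answer: 13/11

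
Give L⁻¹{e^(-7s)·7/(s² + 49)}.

L⁻¹{7/(s² + 49)} = sin(7t). By the time shift theorem, L⁻¹{e^(-as)F(s)} = u(t-a)f(t-a) with a=7, so L⁻¹{e^(-7s)·7/(s² + 49)} = u(t-7)·sin(7(t-7))

Final answer: u(t-7)·sin(7(t-7))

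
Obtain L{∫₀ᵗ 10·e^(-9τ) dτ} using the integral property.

L{∫₀ᵗ f(τ)dτ} = F(s)/s with F(s) = 10/(s+9), so L{∫₀ᵗ 10·e^(-9τ) dτ} = 10/(s(s+9))

Final answer: 10/(s(s+9))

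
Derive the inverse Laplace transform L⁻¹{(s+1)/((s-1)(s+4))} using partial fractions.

Using partial fractions, f(t) = (2e^t + 3e^(-4t))/5

Final answer: (2e^t + 3e^(-4t))/5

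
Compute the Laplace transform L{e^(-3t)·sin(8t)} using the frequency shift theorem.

Frequency shift: L{e^(at)f(t)} = F(s-a). L{e^(-3t)·sin(8t)} = 8/((s+3)² + 64)

Final answer: 8/((s+3)² + 64)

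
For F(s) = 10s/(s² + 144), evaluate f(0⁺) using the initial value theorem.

f(0⁺) = lim_{s→∞} s·10s/(s² + 144) = lim_{s→∞} 10s²/(s² + 144) = 10

Final answer: 10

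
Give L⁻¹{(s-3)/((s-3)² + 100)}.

Using frequency shift: L⁻¹{(s-a)/((s-a)² + b²)} = e^(at)cos(bt). Here a=3, b=10

Final answer: e^(3t)·cos(10t)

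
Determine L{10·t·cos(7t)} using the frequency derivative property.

L{cos(7t)} = s/(s² + 49). Derivative: d/ds[s/(s² + 49)] = [(s² + 49) - s·2s]/(s² + 49)² = (49 - s²)/(s² + 49)². So L{t·cos(7t)} = -F'(s) = (s² - 49)/(s² + 49)². Then L{10·t·cos(7t)} = 10·(s² - 49)/(s² + 49)²

Final answer: 10·(s² - 49)/(s² + 49)²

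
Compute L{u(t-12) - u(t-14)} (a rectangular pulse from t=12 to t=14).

L{u(t-a)} = e^(-as)/s. L{u(t-12) - u(t-14)} = (e^(-12s) - e^(-14s))/s

Final answer: (e^(-12s) - e^(-14s))/s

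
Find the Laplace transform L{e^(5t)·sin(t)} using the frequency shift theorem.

Frequency shift: L{e^(at)f(t)} = F(s-a). L{e^(5t)·sin(t)} = 1/((s-5)² + 1)

Final answer: 1/((s-5)² + 1)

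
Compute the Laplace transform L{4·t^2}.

L{t^n} = n!/s^(n+1), so L{t^2} = 2/s^3. Then L{4·t^2} = 4·2/s^3 = 8/s^3

Final answer: 8/s^3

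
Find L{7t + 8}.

L{7t + 8} = 7·L{t} + 8·L{1} = 7/s² + 8/s

Final answer: 7/s² + 8/s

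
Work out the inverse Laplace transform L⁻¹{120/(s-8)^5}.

L⁻¹{n!/(s-a)^(n+1)} = t^n·e^(at) with n=4, a=8. So L⁻¹{24/(s-8)^5} = t^4·e^(8t), and L⁻¹{120/(s-8)^5} = (120/24)·t^4·e^(8t) = 5·t^4·e^(8t)

Final answer: 5·t^4·e^(8t)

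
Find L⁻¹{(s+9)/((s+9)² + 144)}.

Using frequency shift: L⁻¹{(s-a)/((s-a)² + b²)} = e^(at)cos(bt). Here a=-9, b=12

Final answer: e^(-9t)·cos(12t)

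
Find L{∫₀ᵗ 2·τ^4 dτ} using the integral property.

L{∫₀ᵗ f(τ)dτ} = F(s)/s with f(t) = 2t^4. F(s) = 48/s^5, so L{∫₀ᵗ 2·τ^4 dτ} = (48/s^5)/s = 48/s^6. (Check: ∫₀ᵗ 2·τ^4 dτ = 2t^5/5.)

Final answer: 48/s^6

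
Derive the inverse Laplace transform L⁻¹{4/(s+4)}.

L⁻¹{1/(s-a)} = e^(at), so L⁻¹{1/(s+4)} = e^(-4t), and L⁻¹{4/(s+4)} = 4·e^(-4t)

Final answer: 4·e^(-4t)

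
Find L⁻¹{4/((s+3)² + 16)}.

Form: b/((s-a)² + b²) → e^(at)sin(bt). With a=-3, b=4

Final answer: e^(-3t)·sin(4t)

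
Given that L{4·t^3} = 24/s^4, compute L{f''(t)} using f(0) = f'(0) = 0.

L{f''(t)} = s²F(s) - sf(0) - f'(0) = s²·24/s^4 - 0 - 0 = 24/s^2

Final answer: 24/s^2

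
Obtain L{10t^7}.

L{t^n} = n!/s^(n+1). So L{10t^7} = 10·7!/s^8 = 50400/s^8

Final answer: 50400/s^8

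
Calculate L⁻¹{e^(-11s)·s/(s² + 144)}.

L⁻¹{s/(s² + 144)} = cos(12t). By the time shift theorem, L⁻¹{e^(-as)F(s)} = u(t-a)f(t-a) with a=11, so L⁻¹{e^(-11s)·s/(s² + 144)} = u(t-11)·cos(12(t-11))

Final answer: u(t-11)·cos(12(t-11))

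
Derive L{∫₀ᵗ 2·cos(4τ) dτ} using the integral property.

L{∫₀ᵗ f(τ)dτ} = F(s)/s with F(s) = 2s/(s² + 16), so the result is (2s/(s² + 16))/s = 2/(s² + 16)

Final answer: 2/(s² + 16)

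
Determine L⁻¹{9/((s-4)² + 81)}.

Form: b/((s-a)² + b²) → e^(at)sin(bt). With a=4, b=9

Final answer: e^(4t)·sin(9t)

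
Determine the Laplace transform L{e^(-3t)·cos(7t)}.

L{e^(at)·cos(ωt)} = (s-a)/((s-a)² + ω²), so L{e^(-3t)·cos(7t)} = (s+3)/((s+3)² + 49)

Final answer: (s+3)/((s+3)² + 49)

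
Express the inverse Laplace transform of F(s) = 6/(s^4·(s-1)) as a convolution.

6/(s^4·(s-1)) = (6/s^4)·(1/(s-1)) = L{t^3}·L{e^t}. So f(t) = t^3*e^t = ∫₀ᵗ τ^3·e^(t-τ) dτ

Final answer: ∫₀ᵗ τ^3·e^(t-τ) dτ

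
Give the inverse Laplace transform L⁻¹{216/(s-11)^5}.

L⁻¹{n!/(s-a)^(n+1)} = t^n·e^(at) with n=4, a=11. So L⁻¹{24/(s-11)^5} = t^4·e^(11t), and L⁻¹{216/(s-11)^5} = (216/24)·t^4·e^(11t) = 9·t^4·e^(11t)

Final answer: 9·t^4·e^(11t)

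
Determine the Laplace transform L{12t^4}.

L{12t^4} = 12 · L{t^4} = 12 · 24/s^5 = 288/s^5

Final answer: 288/s^5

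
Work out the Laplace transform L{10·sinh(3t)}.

L{sinh(ωt)} = ω/(s² - ω²), so L{sinh(3t)} = 3/(s² - 9). Then L{10·sinh(3t)} = 10·3/(s² - 9) = 30/(s² - 9)

Final answer: 30/(s² - 9)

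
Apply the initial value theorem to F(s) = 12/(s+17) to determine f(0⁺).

f(0⁺) = lim_{s→∞} s·12/(s+17) = lim_{s→∞} 12s/(s+17) = 12

Final answer: 12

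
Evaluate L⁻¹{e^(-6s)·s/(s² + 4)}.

L⁻¹{s/(s² + 4)} = cos(2t). By the time shift theorem, L⁻¹{e^(-as)F(s)} = u(t-a)f(t-a) with a=6, so L⁻¹{e^(-6s)·s/(s² + 4)} = u(t-6)·cos(2(t-6))

Final answer: u(t-6)·cos(2(t-6))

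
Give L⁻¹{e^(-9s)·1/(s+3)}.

L⁻¹{1/(s+3)} = e^(-3t). By the time shift theorem, L⁻¹{e^(-as)F(s)} = u(t-a)f(t-a) with a=9, so L⁻¹{e^(-9s)·1/(s+3)} = u(t-9)·e^(-3(t-9))

Final answer: u(t-9)·e^(-3(t-9))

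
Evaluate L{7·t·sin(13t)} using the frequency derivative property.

L{sin(13t)} = 13/(s² + 169). By L{t·f(t)} = -F'(s): -d/ds[13/(s² + 169)] = -(13)·(-2s)/(s² + 169)² = 26s/(s² + 169)². Then L{7·t·sin(13t)} = 7·26s/(s² + 169)² = 182s/(s² + 169)²

Final answer: 182s/(s² + 169)²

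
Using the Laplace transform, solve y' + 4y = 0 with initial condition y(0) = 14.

L{y'} + 4L{y} = 0. sY - 14 + 4Y = 0. Y(s+4) = 14. Y = 14/(s+4)

Final answer: y(t) = 14e^(-4t)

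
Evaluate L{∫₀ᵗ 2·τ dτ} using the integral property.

L{∫₀ᵗ f(τ)dτ} = F(s)/s with f(t) = 2t. F(s) = 2/s^2, so L{∫₀ᵗ 2·τ dτ} = (2/s^2)/s = 2/s^3. (Check: ∫₀ᵗ 2·τ dτ = 2t^2/2.)

Final answer: 2/s^3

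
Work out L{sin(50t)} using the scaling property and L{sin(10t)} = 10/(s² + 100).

Using L{f(at)} = (1/a)F(s/a) with a=5: L{sin(50t)} = (1/5) · 10/((s/5)² + 100) = (1/5) · 10·25/(s² + 2500) = 50/(s² + 2500)

Final answer: 50/(s² + 2500)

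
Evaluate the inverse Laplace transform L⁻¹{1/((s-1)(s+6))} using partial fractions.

Decompose: A/(s-1) + B/(s+6). A = 1/7, B = -1/7. f(t) = (e^t - e^(-6t))/7

Final answer: (e^t - e^(-6t))/7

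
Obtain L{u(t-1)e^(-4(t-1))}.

u(t-a)f(t-a) with f(t)=e^(-4t). L{e^(-4t)} = 1/(s+4). By time shift: e^(-s)/(s+4)

Final answer: e^(-s)/(s+4)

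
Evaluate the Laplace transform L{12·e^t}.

L{e^(at)} = 1/(s-a), so L{e^t} = 1/(s-1). Then L{12·e^t} = 12/(s-1)

Final answer: 12/(s-1)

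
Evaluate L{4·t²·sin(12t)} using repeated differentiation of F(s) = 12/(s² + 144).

F(s) = 12/(s² + 144). F'(s) = -24s/(s² + 144)². F''(s) = -24(144 - 3s²)/(s² + 144)³ = (72s² - 3456)/(s² + 144)³. So L{t²·sin(12t)} = (-1)² F''(s) = (72s² - 3456)/(s² + 144)³. Then L{4·t²·sin(12t)} = 4·(72s² - 3456)/(s² + 144)³ = (288s² - 13824)/(s² + 144)³

Final answer: (288s² - 13824)/(s² + 144)³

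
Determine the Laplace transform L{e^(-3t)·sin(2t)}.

L{e^(at)·sin(ωt)} = ω/((s-a)² + ω²), so L{e^(-3t)·sin(2t)} = 2/((s+3)² + 4)

Final answer: 2/((s+3)² + 4)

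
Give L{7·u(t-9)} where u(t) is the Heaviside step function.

L{u(t-a)} = e^(-as)/s. Here a=9, so L{u(t-9)} = e^(-9s)/s, and L{7·u(t-9)} = 7·e^(-9s)/s

Final answer: 7·e^(-9s)/s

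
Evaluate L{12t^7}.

L{t^n} = n!/s^(n+1). So L{12t^7} = 12·7!/s^8 = 60480/s^8

Final answer: 60480/s^8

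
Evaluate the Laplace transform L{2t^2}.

L{2t^2} = 2 · L{t^2} = 2 · 2/s^3 = 4/s^3

Final answer: 4/s^3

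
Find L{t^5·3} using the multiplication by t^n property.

L{3} = 3/s. d^1/ds^1[1/s] = -1/s². d^2/ds^2[1/s] = 2/s^3. d^3/ds^3[1/s] = -6/s^4. d^4/ds^4[1/s] = 24/s^5. d^5/ds^5[1/s] = -120/s^6. So L{t^5} = (-1)^{5}·-120/s^6 = 120/s^6. Then L{t^5·3} = 3·120/s^6 = 360/s^6

Final answer: 360/s^6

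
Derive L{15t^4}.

L{t^n} = n!/s^(n+1). So L{15t^4} = 15·4!/s^5 = 360/s^5

Final answer: 360/s^5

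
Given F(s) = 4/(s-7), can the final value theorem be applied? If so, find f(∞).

sF(s) = 4s/(s-7) has a pole at s = 7 in the right half-plane. Theorem does NOT apply (unstable system; f(t) = 4·e^(7t) grows without bound).

Final answer: Not applicable (unstable)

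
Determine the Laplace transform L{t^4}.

L{t^n} = n!/s^(n+1), so L{t^4} = 24/s^5

Final answer: 24/s^5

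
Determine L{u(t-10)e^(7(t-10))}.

u(t-a)f(t-a) with f(t)=e^(7t). L{e^(7t)} = 1/(s-7). By time shift: e^(-10s)/(s-7)

Final answer: e^(-10s)/(s-7)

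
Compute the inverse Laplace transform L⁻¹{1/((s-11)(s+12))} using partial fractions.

Decompose: A/(s-11) + B/(s+12). A = 1/23, B = -1/23. f(t) = (e^(11t) - e^(-12t))/23

Final answer: (e^(11t) - e^(-12t))/23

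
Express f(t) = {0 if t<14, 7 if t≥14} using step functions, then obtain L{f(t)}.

f(t) = 7·u(t-14). L{u(t-14)} = e^(-14s)/s, so L{f(t)} = 7·e^(-14s)/s

Final answer: 7·e^(-14s)/s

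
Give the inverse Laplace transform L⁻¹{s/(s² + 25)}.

L⁻¹{s/(s² + 25)} = cos(5t)

Final answer: cos(5t)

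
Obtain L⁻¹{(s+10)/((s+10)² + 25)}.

Using frequency shift: L⁻¹{(s-a)/((s-a)² + b²)} = e^(at)cos(bt). Here a=-10, b=5

Final answer: e^(-10t)·cos(5t)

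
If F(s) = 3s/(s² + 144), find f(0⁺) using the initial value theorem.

f(0⁺) = lim_{s→∞} s·3s/(s² + 144) = lim_{s→∞} 3s²/(s² + 144) = 3

Final answer: 3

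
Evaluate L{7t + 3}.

L{7t + 3} = 7·L{t} + 3·L{1} = 7/s² + 3/s

Final answer: 7/s² + 3/s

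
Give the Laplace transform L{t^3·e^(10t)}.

L{t^n·e^(at)} = n!/(s-a)^(n+1), so L{t^3·e^(10t)} = 6/(s-10)^4

Final answer: 6/(s-10)^4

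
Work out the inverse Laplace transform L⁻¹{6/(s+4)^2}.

L⁻¹{n!/(s-a)^(n+1)} = t^n·e^(at) with n=1, a=-4. So L⁻¹{1/(s+4)^2} = t·e^(-4t), and L⁻¹{6/(s+4)^2} = (6/1)·t·e^(-4t) = 6·t·e^(-4t)

Final answer: 6·t·e^(-4t)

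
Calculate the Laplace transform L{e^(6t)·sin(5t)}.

L{e^(at)·sin(ωt)} = ω/((s-a)² + ω²), so L{e^(6t)·sin(5t)} = 5/((s-6)² + 25)

Final answer: 5/((s-6)² + 25)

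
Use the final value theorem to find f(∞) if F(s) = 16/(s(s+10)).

f(∞) = lim_{s→0} s·16/(s(s+10)) = lim_{s→0} 16/(s+10) = 16/10 = 8/5

Final answer: 8/5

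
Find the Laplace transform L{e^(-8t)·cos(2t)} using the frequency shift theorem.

Frequency shift: L{e^(at)f(t)} = F(s-a). L{e^(-8t)·cos(2t)} = (s+8)/((s+8)² + 4)

Final answer: (s+8)/((s+8)² + 4)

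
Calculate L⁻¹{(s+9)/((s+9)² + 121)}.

Using frequency shift: L⁻¹{(s-a)/((s-a)² + b²)} = e^(at)cos(bt). Here a=-9, b=11

Final answer: e^(-9t)·cos(11t)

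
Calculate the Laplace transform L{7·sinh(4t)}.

L{sinh(ωt)} = ω/(s² - ω²), so L{sinh(4t)} = 4/(s² - 16). Then L{7·sinh(4t)} = 7·4/(s² - 16) = 28/(s² - 16)

Final answer: 28/(s² - 16)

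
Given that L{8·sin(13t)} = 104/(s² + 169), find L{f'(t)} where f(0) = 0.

L{f'(t)} = s·F(s) - f(0) = s·104/(s² + 169) - 0 = 104s/(s² + 169)

Final answer: 104s/(s² + 169)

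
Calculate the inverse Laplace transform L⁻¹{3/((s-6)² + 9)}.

Using frequency shift, L⁻¹{3/((s-6)² + 9)} = e^(6t)·sin(3t)

Final answer: e^(6t)·sin(3t)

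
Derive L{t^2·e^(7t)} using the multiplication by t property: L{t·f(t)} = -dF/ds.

Using L{t^n·e^(at)} = n!/(s-a)^(n+1), L{t^2·e^(7t)} = 2/(s-7)^3

Final answer: 2/(s-7)^3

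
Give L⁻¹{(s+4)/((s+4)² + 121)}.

Using frequency shift: L⁻¹{(s-a)/((s-a)² + b²)} = e^(at)cos(bt). Here a=-4, b=11

Final answer: e^(-4t)·cos(11t)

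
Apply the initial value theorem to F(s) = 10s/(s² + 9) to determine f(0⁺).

f(0⁺) = lim_{s→∞} s·10s/(s² + 9) = lim_{s→∞} 10s²/(s² + 9) = 10

Final answer: 10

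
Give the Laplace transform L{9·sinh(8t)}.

L{sinh(ωt)} = ω/(s² - ω²), so L{sinh(8t)} = 8/(s² - 64). Then L{9·sinh(8t)} = 9·8/(s² - 64) = 72/(s² - 64)

Final answer: 72/(s² - 64)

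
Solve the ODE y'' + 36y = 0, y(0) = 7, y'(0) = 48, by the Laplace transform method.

L{y''} + 36L{y} = 0. s²Y - 7s - 48 + 36Y = 0. Y(s² + 36) = 7s + 48. Y = (7s + 48)/(s² + 36). Inverting: y(t) = 7cos(6t) + 8sin(6t)

Final answer: y(t) = 7cos(6t) + 8sin(6t)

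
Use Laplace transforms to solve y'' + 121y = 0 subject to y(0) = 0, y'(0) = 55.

L{y''} + 121L{y} = 0. s²Y - 0 - 55 + 121Y = 0. Y(s² + 121) = 55. Y = (55)/(s² + 121). Inverting: y(t) = 5sin(11t)

Final answer: y(t) = 5sin(11t)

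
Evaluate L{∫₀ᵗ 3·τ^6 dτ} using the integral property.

L{∫₀ᵗ f(τ)dτ} = F(s)/s with f(t) = 3t^6. F(s) = 2160/s^7, so L{∫₀ᵗ 3·τ^6 dτ} = (2160/s^7)/s = 2160/s^8. (Check: ∫₀ᵗ 3·τ^6 dτ = 3t^7/7.)

Final answer: 2160/s^8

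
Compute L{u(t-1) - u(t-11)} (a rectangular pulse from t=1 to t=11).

L{u(t-a)} = e^(-as)/s. L{u(t-1) - u(t-11)} = (e^(-s) - e^(-11s))/s

Final answer: (e^(-s) - e^(-11s))/s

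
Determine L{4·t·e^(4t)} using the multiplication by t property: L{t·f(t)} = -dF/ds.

Using L{t^n·e^(at)} = n!/(s-a)^(n+1), L{t·e^(4t)} = 1/(s-4)^2, so L{4·t·e^(4t)} = 4·1/(s-4)^2 = 4/(s-4)^2

Final answer: 4/(s-4)^2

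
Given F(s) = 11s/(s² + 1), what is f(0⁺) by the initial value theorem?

f(0⁺) = lim_{s→∞} s·11s/(s² + 1) = lim_{s→∞} 11s²/(s² + 1) = 11

Final answer: 11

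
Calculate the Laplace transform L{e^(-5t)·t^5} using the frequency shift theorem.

L{e^(at)·t^n} = n!/(s-a)^(n+1), so L{e^(-5t)·t^5} = 120/(s+5)^6

Final answer: 120/(s+5)^6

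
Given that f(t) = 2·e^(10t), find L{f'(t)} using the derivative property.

f(0) = 2, F(s) = 2/(s-10). L{f'(t)} = s·F(s) - f(0) = 2s/(s-10) - 2 = (2s - 2(s-10))/(s-10) = 20/(s-10)

Final answer: 20/(s-10)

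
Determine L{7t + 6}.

L{7t + 6} = 7·L{t} + 6·L{1} = 7/s² + 6/s

Final answer: 7/s² + 6/s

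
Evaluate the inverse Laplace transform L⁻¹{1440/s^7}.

L⁻¹{n!/s^(n+1)} = t^n with n=6. So L⁻¹{720/s^7} = t^6, and L⁻¹{1440/s^7} = (1440/720)·t^6 = 2·t^6

Final answer: 2·t^6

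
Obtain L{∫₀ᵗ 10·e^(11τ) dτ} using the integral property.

L{∫₀ᵗ f(τ)dτ} = F(s)/s with F(s) = 10/(s-11), so L{∫₀ᵗ 10·e^(11τ) dτ} = 10/(s(s-11))

Final answer: 10/(s(s-11))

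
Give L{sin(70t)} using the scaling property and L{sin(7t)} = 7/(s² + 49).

Using L{f(at)} = (1/a)F(s/a) with a=10: L{sin(70t)} = (1/10) · 7/((s/10)² + 49) = (1/10) · 7·100/(s² + 4900) = 70/(s² + 4900)

Final answer: 70/(s² + 4900)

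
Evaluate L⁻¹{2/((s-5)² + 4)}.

Form: b/((s-a)² + b²) → e^(at)sin(bt). With a=5, b=2

Final answer: e^(5t)·sin(2t)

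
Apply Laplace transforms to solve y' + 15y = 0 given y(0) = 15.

L{y'} + 15L{y} = 0. sY - 15 + 15Y = 0. Y(s+15) = 15. Y = 15/(s+15)

Final answer: y(t) = 15e^(-15t)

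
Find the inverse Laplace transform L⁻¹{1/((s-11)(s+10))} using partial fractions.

Decompose: A/(s-11) + B/(s+10). A = 1/21, B = -1/21. f(t) = (e^(11t) - e^(-10t))/21

Final answer: (e^(11t) - e^(-10t))/21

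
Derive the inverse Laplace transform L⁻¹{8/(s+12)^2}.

L⁻¹{n!/(s-a)^(n+1)} = t^n·e^(at) with n=1, a=-12. So L⁻¹{1/(s+12)^2} = t·e^(-12t), and L⁻¹{8/(s+12)^2} = (8/1)·t·e^(-12t) = 8·t·e^(-12t)

Final answer: 8·t·e^(-12t)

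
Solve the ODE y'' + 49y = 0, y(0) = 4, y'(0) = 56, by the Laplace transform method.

L{y''} + 49L{y} = 0. s²Y - 4s - 56 + 49Y = 0. Y(s² + 49) = 4s + 56. Y = (4s + 56)/(s² + 49). Inverting: y(t) = 4cos(7t) + 8sin(7t)

Final answer: y(t) = 4cos(7t) + 8sin(7t)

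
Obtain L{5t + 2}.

L{5t + 2} = 5·L{t} + 2·L{1} = 5/s² + 2/s

Final answer: 5/s² + 2/s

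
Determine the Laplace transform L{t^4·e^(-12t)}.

L{t^n·e^(at)} = n!/(s-a)^(n+1), so L{t^4·e^(-12t)} = 24/(s+12)^5

Final answer: 24/(s+12)^5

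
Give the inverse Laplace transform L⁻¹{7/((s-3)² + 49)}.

Using frequency shift, L⁻¹{7/((s-3)² + 49)} = e^(3t)·sin(7t)

Final answer: e^(3t)·sin(7t)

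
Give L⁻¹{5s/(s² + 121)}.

This is the form c·s/(s² + a²) with a = 11, c = 5. L⁻¹ = 5·cos(11t)

Final answer: 5·cos(11t)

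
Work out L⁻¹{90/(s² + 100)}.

This is the form c·a/(s² + a²) with a = 10, c = 9. L⁻¹ = 9·sin(10t)

Final answer: 9·sin(10t)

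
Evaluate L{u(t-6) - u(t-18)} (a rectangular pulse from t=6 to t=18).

L{u(t-a)} = e^(-as)/s. L{u(t-6) - u(t-18)} = (e^(-6s) - e^(-18s))/s

Final answer: (e^(-6s) - e^(-18s))/s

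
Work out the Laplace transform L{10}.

L{10} = 10 · L{1} = 10/s

Final answer: 10/s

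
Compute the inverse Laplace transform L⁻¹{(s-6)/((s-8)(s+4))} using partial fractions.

Using partial fractions, f(t) = (2e^(8t) + 10e^(-4t))/12

Final answer: (2e^(8t) + 10e^(-4t))/12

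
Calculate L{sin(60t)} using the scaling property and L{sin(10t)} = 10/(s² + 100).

Using L{f(at)} = (1/a)F(s/a) with a=6: L{sin(60t)} = (1/6) · 10/((s/6)² + 100) = (1/6) · 10·36/(s² + 3600) = 60/(s² + 3600)

Final answer: 60/(s² + 3600)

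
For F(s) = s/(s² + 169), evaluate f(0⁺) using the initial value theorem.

f(0⁺) = lim_{s→∞} s·s/(s² + 169) = lim_{s→∞} s²/(s² + 169) = 1

Final answer: 1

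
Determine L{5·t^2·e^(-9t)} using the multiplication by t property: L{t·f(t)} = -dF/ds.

Using L{t^n·e^(at)} = n!/(s-a)^(n+1), L{t^2·e^(-9t)} = 2/(s+9)^3, so L{5·t^2·e^(-9t)} = 5·2/(s+9)^3 = 10/(s+9)^3

Final answer: 10/(s+9)^3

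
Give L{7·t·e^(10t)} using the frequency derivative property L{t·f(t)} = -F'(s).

L{e^(10t)} = 1/(s-10). By frequency derivative: L{t·e^(10t)} = -d/ds[1/(s-10)] = -(-1)/(s-10)² = 1/(s-10)². Then L{7·t·e^(10t)} = 7·1/(s-10)² = 7/(s-10)²

Final answer: 7/(s-10)²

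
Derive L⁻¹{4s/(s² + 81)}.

This is the form c·s/(s² + a²) with a = 9, c = 4. L⁻¹ = 4·cos(9t)

Final answer: 4·cos(9t)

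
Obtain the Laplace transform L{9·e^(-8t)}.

L{e^(at)} = 1/(s-a), so L{e^(-8t)} = 1/(s+8). Then L{9·e^(-8t)} = 9/(s+8)

Final answer: 9/(s+8)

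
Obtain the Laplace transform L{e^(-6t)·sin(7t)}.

L{e^(at)·sin(ωt)} = ω/((s-a)² + ω²), so L{e^(-6t)·sin(7t)} = 7/((s+6)² + 49)

Final answer: 7/((s+6)² + 49)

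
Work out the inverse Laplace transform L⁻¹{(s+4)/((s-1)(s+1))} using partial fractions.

Using partial fractions, f(t) = (5e^t - 3e^(-t))/2

Final answer: (5e^t - 3e^(-t))/2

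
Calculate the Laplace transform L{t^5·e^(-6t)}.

L{t^n·e^(at)} = n!/(s-a)^(n+1), so L{t^5·e^(-6t)} = 120/(s+6)^6

Final answer: 120/(s+6)^6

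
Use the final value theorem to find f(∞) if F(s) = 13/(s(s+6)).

f(∞) = lim_{s→0} s·13/(s(s+6)) = lim_{s→0} 13/(s+6) = 13/6 = 13/6

Final answer: 13/6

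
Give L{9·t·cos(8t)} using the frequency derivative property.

L{cos(8t)} = s/(s² + 64). Derivative: d/ds[s/(s² + 64)] = [(s² + 64) - s·2s]/(s² + 64)² = (64 - s²)/(s² + 64)². So L{t·cos(8t)} = -F'(s) = (s² - 64)/(s² + 64)². Then L{9·t·cos(8t)} = 9·(s² - 64)/(s² + 64)²

Final answer: 9·(s² - 64)/(s² + 64)²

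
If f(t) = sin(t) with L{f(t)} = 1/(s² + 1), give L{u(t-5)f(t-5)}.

Time shift theorem: L{u(t-a)f(t-a)} = e^(-as)F(s). Here a=5, F(s) = 1/(s² + 1), so L{u(t-5)f(t-5)} = e^(-5s)·1/(s² + 1)

Final answer: e^(-5s)·1/(s² + 1)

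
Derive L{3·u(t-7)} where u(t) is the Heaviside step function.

L{u(t-a)} = e^(-as)/s. Here a=7, so L{u(t-7)} = e^(-7s)/s, and L{3·u(t-7)} = 3·e^(-7s)/s

Final answer: 3·e^(-7s)/s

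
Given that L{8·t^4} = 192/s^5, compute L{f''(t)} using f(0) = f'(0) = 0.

L{f''(t)} = s²F(s) - sf(0) - f'(0) = s²·192/s^5 - 0 - 0 = 192/s^3

Final answer: 192/s^3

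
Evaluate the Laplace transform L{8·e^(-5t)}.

L{e^(at)} = 1/(s-a), so L{e^(-5t)} = 1/(s+5). Then L{8·e^(-5t)} = 8/(s+5)

Final answer: 8/(s+5)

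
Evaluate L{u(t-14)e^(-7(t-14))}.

u(t-a)f(t-a) with f(t)=e^(-7t). L{e^(-7t)} = 1/(s+7). By time shift: e^(-14s)/(s+7)

Final answer: e^(-14s)/(s+7)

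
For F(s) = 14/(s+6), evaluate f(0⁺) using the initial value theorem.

f(0⁺) = lim_{s→∞} s·14/(s+6) = lim_{s→∞} 14s/(s+6) = 14

Final answer: 14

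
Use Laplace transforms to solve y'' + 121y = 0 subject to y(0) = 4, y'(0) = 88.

L{y''} + 121L{y} = 0. s²Y - 4s - 88 + 121Y = 0. Y(s² + 121) = 4s + 88. Y = (4s + 88)/(s² + 121). Inverting: y(t) = 4cos(11t) + 8sin(11t)

Final answer: y(t) = 4cos(11t) + 8sin(11t)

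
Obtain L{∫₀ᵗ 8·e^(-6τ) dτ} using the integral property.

L{∫₀ᵗ f(τ)dτ} = F(s)/s with F(s) = 8/(s+6), so L{∫₀ᵗ 8·e^(-6τ) dτ} = 8/(s(s+6))

Final answer: 8/(s(s+6))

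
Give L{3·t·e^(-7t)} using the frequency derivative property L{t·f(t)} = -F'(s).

L{e^(-7t)} = 1/(s+7). By frequency derivative: L{t·e^(-7t)} = -d/ds[1/(s+7)] = -(-1)/(s+7)² = 1/(s+7)². Then L{3·t·e^(-7t)} = 3·1/(s+7)² = 3/(s+7)²

Final answer: 3/(s+7)²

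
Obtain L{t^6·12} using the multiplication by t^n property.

L{12} = 12/s. d^1/ds^1[1/s] = -1/s². d^2/ds^2[1/s] = 2/s^3. d^3/ds^3[1/s] = -6/s^4. d^4/ds^4[1/s] = 24/s^5. d^5/ds^5[1/s] = -120/s^6. d^6/ds^6[1/s] = 720/s^7. So L{t^6} = (-1)^{6}·720/s^7 = 720/s^7. Then L{t^6·12} = 12·720/s^7 = 8640/s^7

Final answer: 8640/s^7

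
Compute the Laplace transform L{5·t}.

L{t^n} = n!/s^(n+1), so L{t} = 1/s^2. Then L{5·t} = 5·1/s^2 = 5/s^2

Final answer: 5/s^2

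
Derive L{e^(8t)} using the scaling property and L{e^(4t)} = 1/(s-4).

Using L{f(at)} = (1/a)F(s/a) with a=2 and f(t) = e^(4t): L{e^(8t)} = (1/2) · 1/((s/2)-4) = (1/2) · 2/(s-8) = 1/(s-8)

Final answer: 1/(s-8)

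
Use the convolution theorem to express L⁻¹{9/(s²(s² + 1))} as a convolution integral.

9/(s²(s² + 1)) = (1/s²)·(9/(s² + 1)) = L{t}·L{9·sin(t)}. So f(t) = t*(9·sin(t)) = ∫₀ᵗ 9τ·sin((t-τ)) dτ

Final answer: ∫₀ᵗ 9τ·sin((t-τ)) dτ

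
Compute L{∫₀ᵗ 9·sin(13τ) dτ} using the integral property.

L{∫₀ᵗ f(τ)dτ} = F(s)/s with F(s) = 117/(s² + 169), so the result is (117/(s² + 169))/s = 117/(s(s² + 169))

Final answer: 117/(s(s² + 169))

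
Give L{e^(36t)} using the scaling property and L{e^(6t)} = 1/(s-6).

Using L{f(at)} = (1/a)F(s/a) with a=6 and f(t) = e^(6t): L{e^(36t)} = (1/6) · 1/((s/6)-6) = (1/6) · 6/(s-36) = 1/(s-36)

Final answer: 1/(s-36)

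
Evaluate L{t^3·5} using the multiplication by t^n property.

L{5} = 5/s. d^1/ds^1[1/s] = -1/s². d^2/ds^2[1/s] = 2/s^3. d^3/ds^3[1/s] = -6/s^4. So L{t^3} = (-1)^{3}·-6/s^4 = 6/s^4. Then L{t^3·5} = 5·6/s^4 = 30/s^4

Final answer: 30/s^4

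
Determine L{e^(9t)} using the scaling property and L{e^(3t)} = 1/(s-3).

Using L{f(at)} = (1/a)F(s/a) with a=3 and f(t) = e^(3t): L{e^(9t)} = (1/3) · 1/((s/3)-3) = (1/3) · 3/(s-9) = 1/(s-9)

Final answer: 1/(s-9)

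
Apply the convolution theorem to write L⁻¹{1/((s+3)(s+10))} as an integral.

1/((s+3)(s+10)) = (1/(s+3))·(1/(s+10)) = L{e^(-3t)}·L{e^(-10t)}. So f(t) = e^(-3t)*e^(-10t) = ∫₀ᵗ e^(-3τ)·e^(-10(t-τ)) dτ

Final answer: ∫₀ᵗ e^(-3τ)·e^(-10(t-τ)) dτ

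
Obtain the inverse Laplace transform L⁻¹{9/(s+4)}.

L⁻¹{1/(s-a)} = e^(at), so L⁻¹{1/(s+4)} = e^(-4t), and L⁻¹{9/(s+4)} = 9·e^(-4t)

Final answer: 9·e^(-4t)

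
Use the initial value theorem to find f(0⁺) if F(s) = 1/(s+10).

f(0⁺) = lim_{s→∞} s·1/(s+10) = lim_{s→∞} s/(s+10) = 1

Final answer: 1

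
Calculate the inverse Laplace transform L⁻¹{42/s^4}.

L⁻¹{n!/s^(n+1)} = t^n with n=3. So L⁻¹{6/s^4} = t^3, and L⁻¹{42/s^4} = (42/6)·t^3 = 7·t^3

Final answer: 7·t^3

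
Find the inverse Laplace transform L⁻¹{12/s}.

L⁻¹{c/s} = c, so L⁻¹{12/s} = 12

Final answer: 12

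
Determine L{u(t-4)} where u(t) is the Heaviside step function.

L{u(t-a)} = e^(-as)/s. Here a=4, so L{u(t-4)} = e^(-4s)/s

Final answer: e^(-4s)/s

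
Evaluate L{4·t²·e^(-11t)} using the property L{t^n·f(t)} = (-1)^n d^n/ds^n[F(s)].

L{e^(-11t)} = 1/(s+11). d/ds[1/(s+11)] = -1/(s+11)². d²/ds²[1/(s+11)] = 2/(s+11)³. So L{t²·e^(-11t)} = (-1)² · 2/(s+11)³ = 2/(s+11)³. Then L{4·t²·e^(-11t)} = 4·2/(s+11)³ = 8/(s+11)³

Final answer: 8/(s+11)³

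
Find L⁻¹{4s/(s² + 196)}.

This is the form c·s/(s² + a²) with a = 14, c = 4. L⁻¹ = 4·cos(14t)

Final answer: 4·cos(14t)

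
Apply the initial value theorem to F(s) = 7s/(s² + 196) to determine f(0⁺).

f(0⁺) = lim_{s→∞} s·7s/(s² + 196) = lim_{s→∞} 7s²/(s² + 196) = 7

Final answer: 7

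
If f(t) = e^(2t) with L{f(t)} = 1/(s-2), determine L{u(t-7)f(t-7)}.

Time shift theorem: L{u(t-a)f(t-a)} = e^(-as)F(s). Here a=7, F(s) = 1/(s-2), so L{u(t-7)f(t-7)} = e^(-7s)·1/(s-2)

Final answer: e^(-7s)·1/(s-2)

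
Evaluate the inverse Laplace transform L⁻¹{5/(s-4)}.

L⁻¹{1/(s-a)} = e^(at), so L⁻¹{1/(s-4)} = e^(4t), and L⁻¹{5/(s-4)} = 5·e^(4t)

Final answer: 5·e^(4t)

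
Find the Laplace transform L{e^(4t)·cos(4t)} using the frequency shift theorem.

Frequency shift: L{e^(at)f(t)} = F(s-a). L{e^(4t)·cos(4t)} = (s-4)/((s-4)² + 16)

Final answer: (s-4)/((s-4)² + 16)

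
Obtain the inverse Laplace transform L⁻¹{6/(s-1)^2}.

L⁻¹{n!/(s-a)^(n+1)} = t^n·e^(at) with n=1, a=1. So L⁻¹{1/(s-1)^2} = t·e^t, and L⁻¹{6/(s-1)^2} = (6/1)·t·e^t = 6·t·e^t

Final answer: 6·t·e^t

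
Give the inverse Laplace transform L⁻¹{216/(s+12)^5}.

L⁻¹{n!/(s-a)^(n+1)} = t^n·e^(at) with n=4, a=-12. So L⁻¹{24/(s+12)^5} = t^4·e^(-12t), and L⁻¹{216/(s+12)^5} = (216/24)·t^4·e^(-12t) = 9·t^4·e^(-12t)

Final answer: 9·t^4·e^(-12t)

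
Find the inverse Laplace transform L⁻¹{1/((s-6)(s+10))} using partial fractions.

Decompose: A/(s-6) + B/(s+10). A = 1/16, B = -1/16. f(t) = (e^(6t) - e^(-10t))/16

Final answer: (e^(6t) - e^(-10t))/16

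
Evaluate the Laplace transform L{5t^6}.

L{5t^6} = 5 · L{t^6} = 5 · 720/s^7 = 3600/s^7

Final answer: 3600/s^7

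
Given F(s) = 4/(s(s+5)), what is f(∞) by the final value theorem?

f(∞) = lim_{s→0} s·4/(s(s+5)) = lim_{s→0} 4/(s+5) = 4/5 = 4/5

Final answer: 4/5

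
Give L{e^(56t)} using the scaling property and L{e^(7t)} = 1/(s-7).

Using L{f(at)} = (1/a)F(s/a) with a=8 and f(t) = e^(7t): L{e^(56t)} = (1/8) · 1/((s/8)-7) = (1/8) · 8/(s-56) = 1/(s-56)

Final answer: 1/(s-56)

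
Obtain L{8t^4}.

L{t^n} = n!/s^(n+1). So L{8t^4} = 8·4!/s^5 = 192/s^5

Final answer: 192/s^5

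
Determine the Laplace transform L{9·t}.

L{t^n} = n!/s^(n+1), so L{t} = 1/s^2. Then L{9·t} = 9·1/s^2 = 9/s^2

Final answer: 9/s^2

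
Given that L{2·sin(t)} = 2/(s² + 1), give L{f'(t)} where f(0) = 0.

L{f'(t)} = s·F(s) - f(0) = s·2/(s² + 1) - 0 = 2s/(s² + 1)

Final answer: 2s/(s² + 1)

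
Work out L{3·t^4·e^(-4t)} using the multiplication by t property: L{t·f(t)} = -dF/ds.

Using L{t^n·e^(at)} = n!/(s-a)^(n+1), L{t^4·e^(-4t)} = 24/(s+4)^5, so L{3·t^4·e^(-4t)} = 3·24/(s+4)^5 = 72/(s+4)^5

Final answer: 72/(s+4)^5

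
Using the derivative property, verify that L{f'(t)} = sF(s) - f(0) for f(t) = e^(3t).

f'(t) = 3e^(3t). Direct: L{f'(t)} = 3/(s-3). Property: s·1/(s-3) - 1 = (s - (s-3))/(s-3) = 3/(s-3). ✓

Final answer: 3/(s-3)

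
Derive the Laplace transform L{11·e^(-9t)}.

L{e^(at)} = 1/(s-a), so L{e^(-9t)} = 1/(s+9). Then L{11·e^(-9t)} = 11/(s+9)

Final answer: 11/(s+9)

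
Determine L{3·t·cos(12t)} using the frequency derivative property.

L{cos(12t)} = s/(s² + 144). Derivative: d/ds[s/(s² + 144)] = [(s² + 144) - s·2s]/(s² + 144)² = (144 - s²)/(s² + 144)². So L{t·cos(12t)} = -F'(s) = (s² - 144)/(s² + 144)². Then L{3·t·cos(12t)} = 3·(s² - 144)/(s² + 144)²

Final answer: 3·(s² - 144)/(s² + 144)²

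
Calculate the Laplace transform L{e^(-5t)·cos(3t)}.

L{e^(at)·cos(ωt)} = (s-a)/((s-a)² + ω²), so L{e^(-5t)·cos(3t)} = (s+5)/((s+5)² + 9)

Final answer: (s+5)/((s+5)² + 9)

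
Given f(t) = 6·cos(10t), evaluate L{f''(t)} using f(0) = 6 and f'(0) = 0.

F(s) = 6s/(s² + 100). L{f''(t)} = s²F(s) - sf(0) - f'(0) = 6s³/(s² + 100) - 6s = (6s³ - 6s(s² + 100))/(s² + 100) = -600s/(s² + 100)

Final answer: -600s/(s² + 100)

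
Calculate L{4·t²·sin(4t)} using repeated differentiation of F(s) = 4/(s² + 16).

F(s) = 4/(s² + 16). F'(s) = -8s/(s² + 16)². F''(s) = -8(16 - 3s²)/(s² + 16)³ = (24s² - 128)/(s² + 16)³. So L{t²·sin(4t)} = (-1)² F''(s) = (24s² - 128)/(s² + 16)³. Then L{4·t²·sin(4t)} = 4·(24s² - 128)/(s² + 16)³ = (96s² - 512)/(s² + 16)³

Final answer: (96s² - 512)/(s² + 16)³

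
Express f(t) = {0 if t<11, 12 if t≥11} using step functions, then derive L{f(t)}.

f(t) = 12·u(t-11). L{u(t-11)} = e^(-11s)/s, so L{f(t)} = 12·e^(-11s)/s

Final answer: 12·e^(-11s)/s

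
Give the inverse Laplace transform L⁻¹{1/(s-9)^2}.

L⁻¹{n!/(s-a)^(n+1)} = t^n·e^(at), so L⁻¹{1/(s-9)^2} = t·e^(9t)

Final answer: t·e^(9t)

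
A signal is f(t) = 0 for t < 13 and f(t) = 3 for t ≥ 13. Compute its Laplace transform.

f(t) = 3·u(t-13). L{u(t-13)} = e^(-13s)/s, so L{f(t)} = 3·e^(-13s)/s

Final answer: 3·e^(-13s)/s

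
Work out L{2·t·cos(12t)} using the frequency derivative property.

L{cos(12t)} = s/(s² + 144). Derivative: d/ds[s/(s² + 144)] = [(s² + 144) - s·2s]/(s² + 144)² = (144 - s²)/(s² + 144)². So L{t·cos(12t)} = -F'(s) = (s² - 144)/(s² + 144)². Then L{2·t·cos(12t)} = 2·(s² - 144)/(s² + 144)²

Final answer: 2·(s² - 144)/(s² + 144)²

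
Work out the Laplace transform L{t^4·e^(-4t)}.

L{t^n·e^(at)} = n!/(s-a)^(n+1), so L{t^4·e^(-4t)} = 24/(s+4)^5

Final answer: 24/(s+4)^5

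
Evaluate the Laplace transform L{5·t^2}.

L{t^n} = n!/s^(n+1), so L{t^2} = 2/s^3. Then L{5·t^2} = 5·2/s^3 = 10/s^3

Final answer: 10/s^3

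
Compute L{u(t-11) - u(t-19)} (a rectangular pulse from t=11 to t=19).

L{u(t-a)} = e^(-as)/s. L{u(t-11) - u(t-19)} = (e^(-11s) - e^(-19s))/s

Final answer: (e^(-11s) - e^(-19s))/s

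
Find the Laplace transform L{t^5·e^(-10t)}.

L{t^n·e^(at)} = n!/(s-a)^(n+1), so L{t^5·e^(-10t)} = 120/(s+10)^6

Final answer: 120/(s+10)^6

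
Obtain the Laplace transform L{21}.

L{21} = 21 · L{1} = 21/s

Final answer: 21/s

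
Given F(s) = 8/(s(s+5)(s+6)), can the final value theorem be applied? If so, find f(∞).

Poles of sF(s) = 8/((s+5)(s+6)) are at s = -5 and s = -6, both in the left half-plane. Theorem applies. f(∞) = lim_{s→0} sF(s) = 8/(5·6) = 4/15

Final answer: 4/15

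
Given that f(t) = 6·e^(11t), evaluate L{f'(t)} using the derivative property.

f(0) = 6, F(s) = 6/(s-11). L{f'(t)} = s·F(s) - f(0) = 6s/(s-11) - 6 = (6s - 6(s-11))/(s-11) = 66/(s-11)

Final answer: 66/(s-11)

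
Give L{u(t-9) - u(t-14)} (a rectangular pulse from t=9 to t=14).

L{u(t-a)} = e^(-as)/s. L{u(t-9) - u(t-14)} = (e^(-9s) - e^(-14s))/s

Final answer: (e^(-9s) - e^(-14s))/s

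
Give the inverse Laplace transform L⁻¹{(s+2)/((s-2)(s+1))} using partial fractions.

Using partial fractions, f(t) = (4e^(2t) - e^(-t))/3

Final answer: (4e^(2t) - e^(-t))/3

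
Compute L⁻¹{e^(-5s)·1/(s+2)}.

L⁻¹{1/(s+2)} = e^(-2t). By the time shift theorem, L⁻¹{e^(-as)F(s)} = u(t-a)f(t-a) with a=5, so L⁻¹{e^(-5s)·1/(s+2)} = u(t-5)·e^(-2(t-5))

Final answer: u(t-5)·e^(-2(t-5))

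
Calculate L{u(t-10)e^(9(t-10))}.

u(t-a)f(t-a) with f(t)=e^(9t). L{e^(9t)} = 1/(s-9). By time shift: e^(-10s)/(s-9)

Final answer: e^(-10s)/(s-9)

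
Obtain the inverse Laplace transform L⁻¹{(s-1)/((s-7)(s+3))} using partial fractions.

Using partial fractions, f(t) = (6e^(7t) + 4e^(-3t))/10

Final answer: (6e^(7t) + 4e^(-3t))/10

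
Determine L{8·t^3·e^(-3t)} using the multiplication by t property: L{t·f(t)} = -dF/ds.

Using L{t^n·e^(at)} = n!/(s-a)^(n+1), L{t^3·e^(-3t)} = 6/(s+3)^4, so L{8·t^3·e^(-3t)} = 8·6/(s+3)^4 = 48/(s+3)^4

Final answer: 48/(s+3)^4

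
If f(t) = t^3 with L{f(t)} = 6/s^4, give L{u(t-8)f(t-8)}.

Time shift theorem: L{u(t-a)f(t-a)} = e^(-as)F(s). Here a=8, F(s) = 6/s^4, so L{u(t-8)f(t-8)} = e^(-8s)·6/s^4

Final answer: e^(-8s)·6/s^4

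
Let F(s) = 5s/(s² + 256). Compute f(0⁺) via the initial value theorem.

f(0⁺) = lim_{s→∞} s·5s/(s² + 256) = lim_{s→∞} 5s²/(s² + 256) = 5

Final answer: 5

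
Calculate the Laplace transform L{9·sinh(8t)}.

L{sinh(ωt)} = ω/(s² - ω²), so L{sinh(8t)} = 8/(s² - 64). Then L{9·sinh(8t)} = 9·8/(s² - 64) = 72/(s² - 64)

Final answer: 72/(s² - 64)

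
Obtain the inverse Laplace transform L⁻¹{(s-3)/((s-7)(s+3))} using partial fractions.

Using partial fractions, f(t) = (4e^(7t) + 6e^(-3t))/10

Final answer: (4e^(7t) + 6e^(-3t))/10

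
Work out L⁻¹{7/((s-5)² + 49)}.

Form: b/((s-a)² + b²) → e^(at)sin(bt). With a=5, b=7

Final answer: e^(5t)·sin(7t)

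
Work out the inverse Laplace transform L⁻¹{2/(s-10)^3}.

L⁻¹{n!/(s-a)^(n+1)} = t^n·e^(at) with n=2, a=10. So L⁻¹{2/(s-10)^3} = t^2·e^(10t)

Final answer: t^2·e^(10t)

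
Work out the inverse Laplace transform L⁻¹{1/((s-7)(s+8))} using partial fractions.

Decompose: A/(s-7) + B/(s+8). A = 1/15, B = -1/15. f(t) = (e^(7t) - e^(-8t))/15

Final answer: (e^(7t) - e^(-8t))/15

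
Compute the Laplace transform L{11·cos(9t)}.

L{cos(ωt)} = s/(s² + ω²), so L{cos(9t)} = s/(s² + 81). Then L{11·cos(9t)} = 11·s/(s² + 81) = 11s/(s² + 81)

Final answer: 11s/(s² + 81)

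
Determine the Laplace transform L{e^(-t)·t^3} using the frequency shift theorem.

L{e^(at)·t^n} = n!/(s-a)^(n+1), so L{e^(-t)·t^3} = 6/(s+1)^4

Final answer: 6/(s+1)^4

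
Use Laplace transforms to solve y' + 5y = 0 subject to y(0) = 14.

L{y'} + 5L{y} = 0. sY - 14 + 5Y = 0. Y(s+5) = 14. Y = 14/(s+5)

Final answer: y(t) = 14e^(-5t)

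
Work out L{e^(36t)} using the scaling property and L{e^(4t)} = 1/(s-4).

Using L{f(at)} = (1/a)F(s/a) with a=9 and f(t) = e^(4t): L{e^(36t)} = (1/9) · 1/((s/9)-4) = (1/9) · 9/(s-36) = 1/(s-36)

Final answer: 1/(s-36)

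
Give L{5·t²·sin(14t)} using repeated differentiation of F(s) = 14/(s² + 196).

F(s) = 14/(s² + 196). F'(s) = -28s/(s² + 196)². F''(s) = -28(196 - 3s²)/(s² + 196)³ = (84s² - 5488)/(s² + 196)³. So L{t²·sin(14t)} = (-1)² F''(s) = (84s² - 5488)/(s² + 196)³. Then L{5·t²·sin(14t)} = 5·(84s² - 5488)/(s² + 196)³ = (420s² - 27440)/(s² + 196)³

Final answer: (420s² - 27440)/(s² + 196)³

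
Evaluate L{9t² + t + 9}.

L{9t² + t + 9} = 9·2/s³ + 1/s² + 9/s = 18/s³ + 1/s² + 9/s

Final answer: 18/s³ + 1/s² + 9/s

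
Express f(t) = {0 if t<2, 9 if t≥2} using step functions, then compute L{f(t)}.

f(t) = 9·u(t-2). L{u(t-2)} = e^(-2s)/s, so L{f(t)} = 9·e^(-2s)/s

Final answer: 9·e^(-2s)/s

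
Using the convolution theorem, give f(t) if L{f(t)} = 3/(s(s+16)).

3/(s(s+16)) = (3/s)·(1/(s+16)) = L{3}·L{e^(-16t)}. By convolution, f(t) = 3*e^(-16t) = ∫₀ᵗ 3·e^(-16τ) dτ = 3·(1 - e^(-16t))/16

Final answer: 3·(1 - e^(-16t))/16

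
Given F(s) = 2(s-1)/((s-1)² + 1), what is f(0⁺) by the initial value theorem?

f(0⁺) = lim_{s→∞} sF(s) = lim_{s→∞} 2s(s-1)/((s-1)² + 1) = 2

Final answer: 2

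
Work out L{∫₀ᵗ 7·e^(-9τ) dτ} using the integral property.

L{∫₀ᵗ f(τ)dτ} = F(s)/s with F(s) = 7/(s+9), so L{∫₀ᵗ 7·e^(-9τ) dτ} = 7/(s(s+9))

Final answer: 7/(s(s+9))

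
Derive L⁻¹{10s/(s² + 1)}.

This is the form c·s/(s² + a²) with a = 1, c = 10. L⁻¹ = 10·cos(t)

Final answer: 10·cos(t)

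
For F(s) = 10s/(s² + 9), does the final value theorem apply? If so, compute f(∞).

The final value theorem requires all poles of sF(s) in the left half-plane. sF(s) = 10s²/(s² + 9) has poles at s = ±3i (imaginary axis). Theorem does NOT apply (oscillatory system).

Final answer: Not applicable (oscillatory)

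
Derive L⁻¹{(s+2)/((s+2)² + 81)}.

Using frequency shift: L⁻¹{(s-a)/((s-a)² + b²)} = e^(at)cos(bt). Here a=-2, b=9

Final answer: e^(-2t)·cos(9t)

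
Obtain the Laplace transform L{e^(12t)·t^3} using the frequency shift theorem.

L{e^(at)·t^n} = n!/(s-a)^(n+1), so L{e^(12t)·t^3} = 6/(s-12)^4

Final answer: 6/(s-12)^4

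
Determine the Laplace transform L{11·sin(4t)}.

L{sin(ωt)} = ω/(s² + ω²), so L{sin(4t)} = 4/(s² + 16). Then L{11·sin(4t)} = 11·4/(s² + 16) = 44/(s² + 16)

Final answer: 44/(s² + 16)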